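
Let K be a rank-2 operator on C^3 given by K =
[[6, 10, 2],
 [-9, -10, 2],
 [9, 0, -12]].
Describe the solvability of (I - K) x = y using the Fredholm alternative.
(I - K) is invertible (det(I - K) = 77 ≠ 0), so for every y in C^3 the equation (I - K) x = y has a unique solution.

K has rank 2 and factors as K = U V^T = u1 v1^T + u2 v2^T with u1 = (2, -3, 3), v1 = (3, 2, -2), u2 = (3, -2, -3), v2 = (0, 2, 2) (multiplying out reproduces the displayed K). The nonzero eigenvalues of U V^T coincide with those of the 2 x 2 matrix G = V^T U = [[v1·u1, v1·u2], [v2·u1, v2·u2]] = [[-6, 11], [0, -10]], and by the Sylvester determinant identity det(I_3 - U V^T) = det(I_2 - V^T U) = det([[7, -11], [0, 11]]) = (7)(11) - (-11)(0) = 77. (Direct check: I - K =
[[-5, -10, -2],
 [9, 11, -2],
 [-9, 0, 13]]
has determinant 77.) The finite-dimensional Fredholm alternative says: either (I - K) is invertible, or ker(I - K) ≠ {0} and then range(I - K) = ker((I - K)^*)^⊥, with dim ker(I - K) = dim ker((I - K)^*). Since det(I - K) ≠ 0, 1 is not an eigenvalue of K and ker(I - K) = {0}, so we are in the first case: for every y there is a unique x = (I - K)^(-1) y. (Explicitly, by the Woodbury identity, (I - U V^T)^(-1) = I + U (I_2 - G)^(-1) V^T.)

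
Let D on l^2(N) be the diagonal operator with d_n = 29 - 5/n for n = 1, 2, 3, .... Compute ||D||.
||D|| = 29

For a diagonal operator on l^2 with entries d_n, ||D|| = sup_n |d_n|. Here d_1 = 24, d_2 = 53/2, ..., and d_n = 29 - 5/n increases monotonically toward 29. All terms lie in [24, 29), so |d_n| = d_n and the supremum is the limit 29, which is not attained by any individual d_n. Hence ||D|| = 29.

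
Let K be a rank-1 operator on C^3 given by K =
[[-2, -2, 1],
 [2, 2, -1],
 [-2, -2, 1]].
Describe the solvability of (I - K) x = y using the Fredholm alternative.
(I - K) is singular (det(I - K) = 0, i.e. 1 ∈ sigma(K)). (I - K) x = y is solvable iff y ⊥ ker((I - K)^*) = span{(-2, -2, 1)}, i.e. iff -2y_1 - 2y_2 + y_3 = 0. When solvable, the solutions are x = y + c·(1, -1, 1), c arbitrary (ker(I - K) = span{(1, -1, 1)}, dimension 1).

K has rank 1, so it is an outer product K = u v^T: every row of K is a multiple of one row vector. Reading off the entries, u = (1, -1, 1) and v = (-2, -2, 1) (row i of K equals u_i·v^T). A rank-one matrix u v^T satisfies K u = u (v·u) and kills the (2)-dimensional subspace v^⊥, so its characteristic polynomial is lambda^2 (lambda - v·u) with v·u = tr K = 1. Hence the eigenvalues of I - K are 1 (multiplicity 2) and 1 - (1) = 0, so det(I - K) = 0. (Direct check: I - K =
[[3, 2, -1],
 [-2, -1, 1],
 [2, 2, 0]]
has determinant 0.) So 1 is an eigenvalue of K and (I - K) is not invertible. The finite-dimensional Fredholm alternative says: either (I - K) is invertible, or ker(I - K) ≠ {0} and then range(I - K) = ker((I - K)^*)^⊥, with dim ker(I - K) = dim ker((I - K)^*). We are in the second case, so we need both kernels. Kernel of I - K: (I - K) u = u - u (v·u) = u - u = 0, so ker(I - K) = span{u} = span{(1, -1, 1)} (it is exactly 1-dimensional because rank(I - K) = 2). Kernel of the adjoint: K is real, so (I - K)^* = I - K^T = I - v u^T, and (I - v u^T) v = v - v (u·v) = 0; hence ker((I - K)^*) = span{v} = span{(-2, -2, 1)}. Therefore (I - K) x = y is solvable iff <y, v> = 0, i.e. iff -2y_1 - 2y_2 + y_3 = 0. When this holds, K y = u (v·y) = 0, so (I - K) y = y and x = y is a particular solution; the full solution set is the line x = y + c·u = y + c·(1, -1, 1), c ∈ C.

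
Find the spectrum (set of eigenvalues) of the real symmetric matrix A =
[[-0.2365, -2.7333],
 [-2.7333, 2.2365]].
sigma(A) ≈ {-2, 4}

A is real symmetric, so its spectrum consists of real eigenvalues. Expanding the characteristic polynomial of the displayed matrix gives
  det(λ I - A) = p(λ) = λ^2 + (-2)λ + (-8).
Solving p(λ) = 0 yields eigenvalues ≈ -2, 4. (A is shown rounded to 4 decimals, so these recover the underlying integer eigenvalues to within that precision.)
Verification: the trace of A = 2 equals the sum of eigenvalues 2, and det(A) ≈ -7.9999 matches the eigenvalue product -8.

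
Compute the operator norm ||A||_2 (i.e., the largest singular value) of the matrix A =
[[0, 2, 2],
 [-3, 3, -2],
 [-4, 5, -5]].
||A||_2 ≈ 9.3305 (= sqrt(largest eigenvalue of A^T A))

||A||_2 = sigma_max(A) = sqrt(lambda_max(A^T A)). Form the symmetric matrix M = A^T A =
[[25, -29, 26],
 [-29, 38, -27],
 [26, -27, 33]].
Its characteristic polynomial (trace, sum of principal 2x2 minors, determinant of M give the coefficients) is
  p(λ) = det(λ I - M) = λ^3 - 96λ^2 + 783λ - 400.
No integer candidate from the rational root theorem (±divisors of 400) is a root, so the roots are irrational. The cubic discriminant is Δ = 2851345476 > 0, so there are three distinct real roots. p(0) = -400 and p(1) = 288 have opposite signs, so a root lies in (0, 1); Newton's method refines it to λ ≈ 0.5474. p(8) = 232 and p(9) = -400 have opposite signs, so a root lies in (8, 9); Newton's method refines it to λ ≈ 8.3938. p(87) = -400 and p(88) = 6552 have opposite signs, so a root lies in (87, 88); Newton's method refines it to λ ≈ 87.0589. Check (Vieta): the three roots sum to 96, matching tr M = 96.
So the eigenvalues of A^T A are ≈ 0.5474, 8.3938, 87.0589 (all ≥ 0, as they must be for A^T A). The largest is λ_max ≈ 87.0589, hence ||A||_2 = sqrt(λ_max) ≈ 9.3305.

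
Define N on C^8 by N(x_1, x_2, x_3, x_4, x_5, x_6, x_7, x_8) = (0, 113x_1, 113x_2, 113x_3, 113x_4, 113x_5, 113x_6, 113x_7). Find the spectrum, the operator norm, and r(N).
sigma(N) = {0}; ||N|| = 113; r(N) = 0. (N is nilpotent with N^8 = 0.)

On C^8, N is a strictly lower-triangular matrix with 113 on the subdiagonal and zeros elsewhere, so its characteristic polynomial is lambda^8 and every eigenvalue is 0: sigma(N) = {0}. For the operator norm, N e_i = 113e_{i+1} for i = 1, ..., 7 and N e_8 = 0, so the singular values of N are 113 (with multiplicity 7) and 0; hence ||N|| = 113. The spectral radius r(N) = max|lambda| = 0. Note ||N|| > r(N) — characteristic of non-normal nilpotent operators. Indeed N^8 = 0.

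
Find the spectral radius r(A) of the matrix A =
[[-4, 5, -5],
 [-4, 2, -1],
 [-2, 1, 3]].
r(A) ≈ 4.1549

The eigenvalues of A are the roots of its characteristic polynomial. With M = A (coefficients from the trace, the sum of principal 2x2 minors, and det A):
  p(λ) = det(λ I - M) = λ^3 - λ^2 - 3λ - 42.
No integer candidate from the rational root theorem (±divisors of 42) is a root, so the roots are irrational. The cubic discriminant is Δ = -49947 < 0, so there is one real root and a complex-conjugate pair. p(4) = -6 and p(5) = 43 have opposite signs, so a root lies in (4, 5); Newton's method refines it to λ ≈ 4.1549. Dividing out (λ - (4.1549)) leaves approximately λ^2 + 3.1549λ + 10.1085. For λ^2 + 3.1549λ + 10.1085 the discriminant is -30.4804. It is negative, so the remaining roots are the complex-conjugate pair λ ≈ -1.5775 ± 2.7605i. Their product equals the constant term, so |λ|^2 ≈ 10.1085 and |λ| ≈ 3.1794.
Thus the eigenvalues (to 4 decimals) are 4.1549 (modulus 4.1549); -1.5775 ± 2.7605i (modulus 3.1794). The spectral radius is the largest modulus: r(A) ≈ 4.1549. (Cross-check: r(A) ≤ ||A||_2 ≈ 9.0462; equality holds whenever A is normal, though it can also hold for some non-normal A.)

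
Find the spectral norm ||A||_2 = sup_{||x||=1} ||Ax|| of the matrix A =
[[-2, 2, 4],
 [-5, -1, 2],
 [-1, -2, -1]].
||A||_2 ≈ 6.5787 (= sqrt(largest eigenvalue of A^T A))

||A||_2 = sigma_max(A) = sqrt(lambda_max(A^T A)). Form the symmetric matrix M = A^T A =
[[30, 3, -17],
 [3, 9, 8],
 [-17, 8, 21]].
Its characteristic polynomial (trace, sum of principal 2x2 minors, determinant of M give the coefficients) is
  p(λ) = det(λ I - M) = λ^3 - 60λ^2 + 727λ - 144.
No integer candidate from the rational root theorem (±divisors of 144) is a root, so the roots are irrational. The cubic discriminant is Δ = 353829236 > 0, so there are three distinct real roots. p(0) = -144 and p(1) = 524 have opposite signs, so a root lies in (0, 1); Newton's method refines it to λ ≈ 0.2014. p(16) = 224 and p(17) = -212 have opposite signs, so a root lies in (16, 17); Newton's method refines it to λ ≈ 16.5198. p(43) = -316 and p(44) = 868 have opposite signs, so a root lies in (43, 44); Newton's method refines it to λ ≈ 43.2788. Check (Vieta): the three roots sum to 60, matching tr M = 60.
So the eigenvalues of A^T A are ≈ 0.2014, 16.5198, 43.2788 (all ≥ 0, as they must be for A^T A). The largest is λ_max ≈ 43.2788, hence ||A||_2 = sqrt(λ_max) ≈ 6.5787.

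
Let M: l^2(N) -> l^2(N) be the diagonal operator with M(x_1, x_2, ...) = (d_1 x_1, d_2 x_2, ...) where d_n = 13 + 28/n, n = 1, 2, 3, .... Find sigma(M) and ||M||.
sigma(M) = {13 + 28/n : n ≥ 1} ∪ {13}; ||M|| = 41

A bounded diagonal operator on l^2 with diagonal entries d_n has spectrum equal to the closure of {d_n : n ≥ 1}: every d_n is an eigenvalue (with eigenvector e_n), so {d_n} ⊂ sigma(M); the spectrum is closed, so its closure is too; and for lambda not in the closure, (M - lambda I) has bounded inverse (the diagonal entries 1/(d_n - lambda) are bounded). For our sequence d_n = 13 + 28/n, n = 1, 2, 3, ...:
  - {d_n} = {13 + 28/n : n ≥ 1}; the only limit point is 13
  - closure = {13 + 28/n : n ≥ 1} ∪ {13}
For the norm: a diagonal operator has ||M|| = sup_n |d_n|. Here d_n = 13 + 28/n is positive and decreasing, so sup_n |d_n| = d_1 = 13 + 28 = 41. So ||M|| = 41.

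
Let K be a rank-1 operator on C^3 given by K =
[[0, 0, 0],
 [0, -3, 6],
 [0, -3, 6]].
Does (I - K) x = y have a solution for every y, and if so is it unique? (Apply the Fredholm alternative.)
(I - K) is invertible (det(I - K) = -2 ≠ 0), so for every y in C^3 the equation (I - K) x = y has a unique solution.

K has rank 1, so it is an outer product K = u v^T: every row of K is a multiple of one row vector. Reading off the entries, u = (0, -3, -3) and v = (0, 1, -2) (row i of K equals u_i·v^T). A rank-one matrix u v^T satisfies K u = u (v·u) and kills the (2)-dimensional subspace v^⊥, so its characteristic polynomial is lambda^2 (lambda - v·u) with v·u = tr K = 3. Hence the eigenvalues of I - K are 1 (multiplicity 2) and 1 - (3) = -2, so det(I - K) = -2. (Direct check: I - K =
[[1, 0, 0],
 [0, 4, -6],
 [0, 3, -5]]
has determinant -2.) The finite-dimensional Fredholm alternative says: either (I - K) is invertible, or ker(I - K) ≠ {0} and then range(I - K) = ker((I - K)^*)^⊥, with dim ker(I - K) = dim ker((I - K)^*). Since det(I - K) ≠ 0, 1 is not an eigenvalue of K and ker(I - K) = {0}, so we are in the first case: for every y there is a unique x = (I - K)^(-1) y. Explicitly, by the Sherman–Morrison formula, (I - u v^T)^(-1) = I + u v^T/(1 - v·u), i.e. (I - K)^(-1) = I + K/(-2).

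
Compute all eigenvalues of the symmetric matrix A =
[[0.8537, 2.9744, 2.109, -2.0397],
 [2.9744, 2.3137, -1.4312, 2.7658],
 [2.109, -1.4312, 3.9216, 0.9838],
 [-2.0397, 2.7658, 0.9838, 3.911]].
sigma(A) ≈ {-4, 4, 5, 6}

A is real symmetric, so its spectrum consists of real eigenvalues. Expanding the characteristic polynomial of the displayed matrix gives
  det(λ I - A) = p(λ) = λ^4 + (-11)λ^3 + (14)λ^2 + (175.9955)λ + (-479.988).
Solving p(λ) = 0 yields eigenvalues ≈ -4, 4, 5, 6. (A is shown rounded to 4 decimals, so these recover the underlying integer eigenvalues to within that precision.)
Verification: the trace of A = 11 equals the sum of eigenvalues 11, and det(A) ≈ -479.9880 matches the eigenvalue product -480.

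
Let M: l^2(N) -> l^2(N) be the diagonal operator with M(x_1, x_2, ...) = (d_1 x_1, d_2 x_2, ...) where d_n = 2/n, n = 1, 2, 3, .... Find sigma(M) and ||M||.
sigma(M) = {2/n : n ≥ 1} ∪ {0}; ||M|| = 2

A bounded diagonal operator on l^2 with diagonal entries d_n has spectrum equal to the closure of {d_n : n ≥ 1}: every d_n is an eigenvalue (with eigenvector e_n), so {d_n} ⊂ sigma(M); the spectrum is closed, so its closure is too; and for lambda not in the closure, (M - lambda I) has bounded inverse (the diagonal entries 1/(d_n - lambda) are bounded). For our sequence d_n = 2/n, n = 1, 2, 3, ...:
  - {d_n} = {2/n : n ≥ 1}; the only limit point is 0
  - closure = {2/n : n ≥ 1} ∪ {0}
For the norm: a diagonal operator has ||M|| = sup_n |d_n|. Here d_n = 2/n is positive and decreasing, so sup_n |d_n| = d_1 = 2. So ||M|| = 2.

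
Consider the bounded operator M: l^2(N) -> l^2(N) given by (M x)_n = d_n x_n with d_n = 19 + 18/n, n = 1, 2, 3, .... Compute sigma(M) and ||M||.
sigma(M) = {19 + 18/n : n ≥ 1} ∪ {19}; ||M|| = 37

A bounded diagonal operator on l^2 with diagonal entries d_n has spectrum equal to the closure of {d_n : n ≥ 1}: every d_n is an eigenvalue (with eigenvector e_n), so {d_n} ⊂ sigma(M); the spectrum is closed, so its closure is too; and for lambda not in the closure, (M - lambda I) has bounded inverse (the diagonal entries 1/(d_n - lambda) are bounded). For our sequence d_n = 19 + 18/n, n = 1, 2, 3, ...:
  - {d_n} = {19 + 18/n : n ≥ 1}; the only limit point is 19
  - closure = {19 + 18/n : n ≥ 1} ∪ {19}
For the norm: a diagonal operator has ||M|| = sup_n |d_n|. Here d_n = 19 + 18/n is positive and decreasing, so sup_n |d_n| = d_1 = 19 + 18 = 37. So ||M|| = 37.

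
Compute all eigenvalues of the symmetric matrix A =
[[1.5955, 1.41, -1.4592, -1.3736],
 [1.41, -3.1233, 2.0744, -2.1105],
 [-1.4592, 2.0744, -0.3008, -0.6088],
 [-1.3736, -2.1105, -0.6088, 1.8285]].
sigma(A) ≈ {-5, -1, 2, 4}

A is real symmetric, so its spectrum consists of real eigenvalues. Expanding the characteristic polynomial of the displayed matrix gives
  det(λ I - A) = p(λ) = λ^4 + (0)λ^3 + (-23)λ^2 + (17.9976)λ + (39.9986).
Solving p(λ) = 0 yields eigenvalues ≈ -5, -1, 2, 4. (A is shown rounded to 4 decimals, so these recover the underlying integer eigenvalues to within that precision.)
Verification: the trace of A = 0 equals the sum of eigenvalues 0, and det(A) ≈ 39.9986 matches the eigenvalue product 40.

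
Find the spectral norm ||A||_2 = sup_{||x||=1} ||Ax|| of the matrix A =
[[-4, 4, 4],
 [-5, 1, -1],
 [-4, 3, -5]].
||A||_2 ≈ 8.9169 (= sqrt(largest eigenvalue of A^T A))

||A||_2 = sigma_max(A) = sqrt(lambda_max(A^T A)). Form the symmetric matrix M = A^T A =
[[57, -33, 9],
 [-33, 26, 0],
 [9, 0, 42]].
Its characteristic polynomial (trace, sum of principal 2x2 minors, determinant of M give the coefficients) is
  p(λ) = det(λ I - M) = λ^3 - 125λ^2 + 3798λ - 14400.
No integer candidate from the rational root theorem (±divisors of 14400) is a root, so the roots are irrational. The cubic discriminant is Δ = 11202420132 > 0, so there are three distinct real roots. p(4) = -1144 and p(5) = 1590 have opposite signs, so a root lies in (4, 5); Newton's method refines it to λ ≈ 4.4086. p(41) = 114 and p(42) = -1296 have opposite signs, so a root lies in (41, 42); Newton's method refines it to λ ≈ 41.0809. p(79) = -1444 and p(80) = 1440 have opposite signs, so a root lies in (79, 80); Newton's method refines it to λ ≈ 79.5105. Check (Vieta): the three roots sum to 125, matching tr M = 125.
So the eigenvalues of A^T A are ≈ 4.4086, 41.0809, 79.5105 (all ≥ 0, as they must be for A^T A). The largest is λ_max ≈ 79.5105, hence ||A||_2 = sqrt(λ_max) ≈ 8.9169.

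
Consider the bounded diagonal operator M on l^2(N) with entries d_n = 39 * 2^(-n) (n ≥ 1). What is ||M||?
||M|| = 39/2 (attained at n = 1)

For M diagonal, ||M|| = sup_n |d_n|. The sequence d_n = 39 * 2^(-n) is positive and strictly decreasing (ratio 2^(-1) < 1), so the supremum is d_1 = 39/2. Hence ||M|| = 39/2.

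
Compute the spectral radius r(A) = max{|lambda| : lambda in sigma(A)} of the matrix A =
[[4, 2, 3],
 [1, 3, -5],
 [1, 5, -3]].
r(A) ≈ 4.6705

The eigenvalues of A are the roots of its characteristic polynomial. With M = A (coefficients from the trace, the sum of principal 2x2 minors, and det A):
  p(λ) = det(λ I - M) = λ^3 - 4λ^2 + 11λ - 66.
No integer candidate from the rational root theorem (±divisors of 66) is a root, so the roots are irrational. The cubic discriminant is Δ = -85624 < 0, so there is one real root and a complex-conjugate pair. p(4) = -22 and p(5) = 14 have opposite signs, so a root lies in (4, 5); Newton's method refines it to λ ≈ 4.6705. Dividing out (λ - (4.6705)) leaves approximately λ^2 + 0.6705λ + 14.1314. For λ^2 + 0.6705λ + 14.1314 the discriminant is -56.0759. It is negative, so the remaining roots are the complex-conjugate pair λ ≈ -0.3352 ± 3.7442i. Their product equals the constant term, so |λ|^2 ≈ 14.1314 and |λ| ≈ 3.7592.
Thus the eigenvalues (to 4 decimals) are 4.6705 (modulus 4.6705); -0.3352 ± 3.7442i (modulus 3.7592). The spectral radius is the largest modulus: r(A) ≈ 4.6705. (Cross-check: r(A) ≤ ||A||_2 ≈ 8.124; equality holds whenever A is normal, though it can also hold for some non-normal A.)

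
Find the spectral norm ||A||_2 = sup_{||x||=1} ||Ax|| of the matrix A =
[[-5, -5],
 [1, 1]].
||A||_2 = sqrt(52) ≈ 7.2111 (= sqrt(largest eigenvalue of A^T A))

||A||_2 = sigma_max(A) = sqrt(lambda_max(A^T A)). Form the symmetric matrix M = A^T A =
[[26, 26],
 [26, 26]].
Its characteristic polynomial (trace, determinant of M give the coefficients) is
  p(λ) = det(λ I - M) = λ^2 - 52λ.
For λ^2 - 52λ the discriminant is 2704. It is a perfect square (52^2), so the roots are rational: λ = (52 ± 52)/2 = 52, 0.
So the eigenvalues of A^T A are ≈ 0, 52 (all ≥ 0, as they must be for A^T A). The largest is λ_max = 52, hence ||A||_2 = sqrt(λ_max) = sqrt(52) ≈ 7.2111.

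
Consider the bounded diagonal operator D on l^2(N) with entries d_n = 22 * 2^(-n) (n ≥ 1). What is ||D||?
||D|| = 11 (attained at n = 1)

For D diagonal, ||D|| = sup_n |d_n|. The sequence d_n = 22 * 2^(-n) is positive and strictly decreasing (ratio 2^(-1) < 1), so the supremum is d_1 = 22/2 = 11. Hence ||D|| = 11.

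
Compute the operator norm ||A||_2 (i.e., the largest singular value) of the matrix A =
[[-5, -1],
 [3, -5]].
||A||_2 = sqrt((60 + sqrt(464))/2) ≈ 6.3852 (= sqrt(largest eigenvalue of A^T A))

||A||_2 = sigma_max(A) = sqrt(lambda_max(A^T A)). Form the symmetric matrix M = A^T A =
[[34, -10],
 [-10, 26]].
Its characteristic polynomial (trace, determinant of M give the coefficients) is
  p(λ) = det(λ I - M) = λ^2 - 60λ + 784.
For λ^2 - 60λ + 784 the discriminant is 464. It is nonnegative but not a perfect square, so the roots are real and irrational: λ = (60 ± sqrt(464))/2 ≈ 40.7703, 19.2297.
So the eigenvalues of A^T A are ≈ 19.2297, 40.7703 (all ≥ 0, as they must be for A^T A). The largest is λ_max = (60 + sqrt(464))/2 ≈ 40.7703, hence ||A||_2 = sqrt(λ_max) = sqrt((60 + sqrt(464))/2) ≈ 6.3852.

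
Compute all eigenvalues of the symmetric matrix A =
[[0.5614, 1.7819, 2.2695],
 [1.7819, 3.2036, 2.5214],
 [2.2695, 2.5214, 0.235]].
sigma(A) ≈ {-2, 0, 6}

A is real symmetric, so its spectrum consists of real eigenvalues. Expanding the characteristic polynomial of the displayed matrix gives
  det(λ I - A) = p(λ) = λ^3 + (-4)λ^2 + (-12)λ + (0).
Solving p(λ) = 0 yields eigenvalues ≈ -2, 0, 6. (A is shown rounded to 4 decimals, so these recover the underlying integer eigenvalues to within that precision.)
Verification: the trace of A = 4 equals the sum of eigenvalues 4, and det(A) ≈ 0.0000 matches the eigenvalue product 0.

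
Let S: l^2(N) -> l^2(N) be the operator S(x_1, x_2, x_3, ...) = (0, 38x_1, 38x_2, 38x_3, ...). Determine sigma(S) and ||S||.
sigma(S) = closed disk {z in C : |z| ≤ 38}; ||S|| = 38

Note S = 38·U where U is the unit right shift (U x)_k = x_{k-1} (with x_0 := 0); so ||S|| = 38||U|| and sigma(S) = 38·sigma(U). ||S x||^2 = sum_{k≥1} |38x_k|^2 = 1444||x||^2, so ||S|| = 38 and sigma(S) ⊂ {|z| ≤ 38}. For any |lambda| < 38, the equation (S - lambda I) x = 0 forces x_1 = 0, then 38x_k = lambda x_{k+1} ⇒ x = 0, so S has no eigenvalues. But (S - lambda I) is not surjective for |lambda| < 38: solving (S - lambda I) x = e_1 would require x_n proportional to (lambda/38)^(-n), which is not in l^2. So every |lambda| < 38 lies in the residual spectrum. The boundary |lambda| = 38 is in the approximate point spectrum (the spectrum is closed). Hence sigma(S) is the closed disk of radius 38.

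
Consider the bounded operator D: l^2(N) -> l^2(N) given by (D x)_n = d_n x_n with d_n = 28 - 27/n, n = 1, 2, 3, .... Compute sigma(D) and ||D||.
sigma(D) = {28 - 27/n : n ≥ 1} ∪ {28}; ||D|| = 28

A bounded diagonal operator on l^2 with diagonal entries d_n has spectrum equal to the closure of {d_n : n ≥ 1}: every d_n is an eigenvalue (with eigenvector e_n), so {d_n} ⊂ sigma(D); the spectrum is closed, so its closure is too; and for lambda not in the closure, (D - lambda I) has bounded inverse (the diagonal entries 1/(d_n - lambda) are bounded). For our sequence d_n = 28 - 27/n, n = 1, 2, 3, ...:
  - {d_n} = {28 - 27/n : n ≥ 1}; the only limit point is 28
  - closure = {28 - 27/n : n ≥ 1} ∪ {28}
For the norm: a diagonal operator has ||D|| = sup_n |d_n|. Here d_n = 28 - 27/n increases monotonically from d_1 = 1 toward 28, with all terms in [1, 28); so sup_n |d_n| = 28 (the supremum is the limit, not attained). So ||D|| = 28.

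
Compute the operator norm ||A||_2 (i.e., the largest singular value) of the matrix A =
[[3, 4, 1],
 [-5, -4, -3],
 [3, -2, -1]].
||A||_2 ≈ 8.6158 (= sqrt(largest eigenvalue of A^T A))

||A||_2 = sigma_max(A) = sqrt(lambda_max(A^T A)). Form the symmetric matrix M = A^T A =
[[43, 26, 15],
 [26, 36, 18],
 [15, 18, 11]].
Its characteristic polynomial (trace, sum of principal 2x2 minors, determinant of M give the coefficients) is
  p(λ) = det(λ I - M) = λ^3 - 90λ^2 + 1192λ - 1600.
No integer candidate from the rational root theorem (±divisors of 1600) is a root, so the roots are irrational. The cubic discriminant is Δ = 3089262848 > 0, so there are three distinct real roots. p(1) = -497 and p(2) = 432 have opposite signs, so a root lies in (1, 2); Newton's method refines it to λ ≈ 1.512. p(14) = 192 and p(15) = -595 have opposite signs, so a root lies in (14, 15); Newton's method refines it to λ ≈ 14.2553. p(74) = -1008 and p(75) = 3425 have opposite signs, so a root lies in (74, 75); Newton's method refines it to λ ≈ 74.2328. Check (Vieta): the three roots sum to 90, matching tr M = 90.
So the eigenvalues of A^T A are ≈ 1.512, 14.2553, 74.2328 (all ≥ 0, as they must be for A^T A). The largest is λ_max ≈ 74.2328, hence ||A||_2 = sqrt(λ_max) ≈ 8.6158.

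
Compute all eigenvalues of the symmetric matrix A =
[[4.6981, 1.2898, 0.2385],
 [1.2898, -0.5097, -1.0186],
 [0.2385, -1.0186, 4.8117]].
sigma(A) ≈ {-1, 5} (5 with multiplicity 2)

A is real symmetric, so its spectrum consists of real eigenvalues. Expanding the characteristic polynomial of the displayed matrix gives
  det(λ I - A) = p(λ) = λ^3 + (-9)λ^2 + (15)λ + (25).
Solving p(λ) = 0 yields eigenvalues ≈ -1, 5, 5. (A is shown rounded to 4 decimals, so these recover the underlying integer eigenvalues to within that precision.)
Verification: the trace of A = 9 equals the sum of eigenvalues 9, and det(A) ≈ -24.9990 matches the eigenvalue product -25.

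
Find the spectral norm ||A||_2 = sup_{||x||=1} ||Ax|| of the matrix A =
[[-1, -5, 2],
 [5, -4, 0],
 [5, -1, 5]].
||A||_2 ≈ 9.0174 (= sqrt(largest eigenvalue of A^T A))

||A||_2 = sigma_max(A) = sqrt(lambda_max(A^T A)). Form the symmetric matrix M = A^T A =
[[51, -20, 23],
 [-20, 42, -15],
 [23, -15, 29]].
Its characteristic polynomial (trace, sum of principal 2x2 minors, determinant of M give the coefficients) is
  p(λ) = det(λ I - M) = λ^3 - 122λ^2 + 3685λ - 30625.
No integer candidate from the rational root theorem (±divisors of 30625) is a root, so the roots are irrational. The cubic discriminant is Δ = 2016444025 > 0, so there are three distinct real roots. p(14) = -203 and p(15) = 575 have opposite signs, so a root lies in (14, 15); Newton's method refines it to λ ≈ 14.2423. p(26) = 289 and p(27) = -385 have opposite signs, so a root lies in (26, 27); Newton's method refines it to λ ≈ 26.4444. p(81) = -1141 and p(82) = 2585 have opposite signs, so a root lies in (81, 82); Newton's method refines it to λ ≈ 81.3133. Check (Vieta): the three roots sum to 122, matching tr M = 122.
So the eigenvalues of A^T A are ≈ 14.2423, 26.4444, 81.3133 (all ≥ 0, as they must be for A^T A). The largest is λ_max ≈ 81.3133, hence ||A||_2 = sqrt(λ_max) ≈ 9.0174.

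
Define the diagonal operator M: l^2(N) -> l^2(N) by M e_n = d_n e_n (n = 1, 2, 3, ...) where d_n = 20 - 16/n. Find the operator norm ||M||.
||M|| = 20

For a diagonal operator on l^2 with entries d_n, ||M|| = sup_n |d_n|. Here d_1 = 4, d_2 = 12, ..., and d_n = 20 - 16/n increases monotonically toward 20. All terms lie in [4, 20), so |d_n| = d_n and the supremum is the limit 20, which is not attained by any individual d_n. Hence ||M|| = 20.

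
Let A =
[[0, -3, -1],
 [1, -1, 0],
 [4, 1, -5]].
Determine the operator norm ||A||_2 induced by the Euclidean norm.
||A||_2 ≈ 6.5097 (= sqrt(largest eigenvalue of A^T A))

||A||_2 = sigma_max(A) = sqrt(lambda_max(A^T A)). Form the symmetric matrix M = A^T A =
[[17, 3, -20],
 [3, 11, -2],
 [-20, -2, 26]].
Its characteristic polynomial (trace, sum of principal 2x2 minors, determinant of M give the coefficients) is
  p(λ) = det(λ I - M) = λ^3 - 54λ^2 + 502λ - 400.
No integer candidate from the rational root theorem (±divisors of 400) is a root, so the roots are irrational. The cubic discriminant is Δ = 167734832 > 0, so there are three distinct real roots. p(0) = -400 and p(1) = 49 have opposite signs, so a root lies in (0, 1); Newton's method refines it to λ ≈ 0.8785. p(10) = 220 and p(11) = -81 have opposite signs, so a root lies in (10, 11); Newton's method refines it to λ ≈ 10.7449. p(42) = -484 and p(43) = 847 have opposite signs, so a root lies in (42, 43); Newton's method refines it to λ ≈ 42.3766. Check (Vieta): the three roots sum to 54, matching tr M = 54.
So the eigenvalues of A^T A are ≈ 0.8785, 10.7449, 42.3766 (all ≥ 0, as they must be for A^T A). The largest is λ_max ≈ 42.3766, hence ||A||_2 = sqrt(λ_max) ≈ 6.5097.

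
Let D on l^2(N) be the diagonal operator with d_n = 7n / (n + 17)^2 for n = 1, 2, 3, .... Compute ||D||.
||D|| = 7/68 (attained at n = 17)

For D diagonal, ||D|| = sup_n |d_n|. Treat f(x) = 7x / (x + 17)^2 for real x > 0. By the quotient rule, f'(x) = 7(17 - x)/(x + 17)^3, which is positive for x < 17 and negative for x > 17. So f has a unique maximum at x = 17, and since 17 is a positive integer, the supremum over n ≥ 1 is attained at n = 17: d_17 = 7·17/(17 + 17)^2 = 7·17/1156 = 7/68. Hence ||D|| = 7/68.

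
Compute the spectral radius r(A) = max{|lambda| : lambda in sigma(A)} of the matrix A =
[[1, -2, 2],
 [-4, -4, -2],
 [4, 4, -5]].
r(A) ≈ 5.6102

The eigenvalues of A are the roots of its characteristic polynomial. With M = A (coefficients from the trace, the sum of principal 2x2 minors, and det A):
  p(λ) = det(λ I - M) = λ^3 + 8λ^2 + 3λ - 84.
No integer candidate from the rational root theorem (±divisors of 84) is a root, so the roots are irrational. The cubic discriminant is Δ = -54300 < 0, so there is one real root and a complex-conjugate pair. p(2) = -38 and p(3) = 24 have opposite signs, so a root lies in (2, 3); Newton's method refines it to λ ≈ 2.6689. Dividing out (λ - (2.6689)) leaves approximately λ^2 + 10.6689λ + 31.4739. For λ^2 + 10.6689λ + 31.4739 the discriminant is -12.0707. It is negative, so the remaining roots are the complex-conjugate pair λ ≈ -5.3344 ± 1.7371i. Their product equals the constant term, so |λ|^2 ≈ 31.4739 and |λ| ≈ 5.6102.
Thus the eigenvalues (to 4 decimals) are 2.6689 (modulus 2.6689); -5.3344 ± 1.7371i (modulus 5.6102). The spectral radius is the largest modulus: r(A) ≈ 5.6102. (Cross-check: r(A) ≤ ||A||_2 ≈ 8.55; equality holds whenever A is normal, though it can also hold for some non-normal A.)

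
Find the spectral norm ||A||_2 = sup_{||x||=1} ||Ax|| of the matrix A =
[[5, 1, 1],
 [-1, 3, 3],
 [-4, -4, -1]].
||A||_2 ≈ 7.569 (= sqrt(largest eigenvalue of A^T A))

||A||_2 = sigma_max(A) = sqrt(lambda_max(A^T A)). Form the symmetric matrix M = A^T A =
[[42, 18, 6],
 [18, 26, 14],
 [6, 14, 11]].
Its characteristic polynomial (trace, sum of principal 2x2 minors, determinant of M give the coefficients) is
  p(λ) = det(λ I - M) = λ^3 - 79λ^2 + 1284λ - 2304.
No integer candidate from the rational root theorem (±divisors of 2304) is a root, so the roots are irrational. The cubic discriminant is Δ = 1341344016 > 0, so there are three distinct real roots. p(2) = -44 and p(3) = 864 have opposite signs, so a root lies in (2, 3); Newton's method refines it to λ ≈ 2.045. p(19) = 432 and p(20) = -224 have opposite signs, so a root lies in (19, 20); Newton's method refines it to λ ≈ 19.6654. p(57) = -594 and p(58) = 1524 have opposite signs, so a root lies in (57, 58); Newton's method refines it to λ ≈ 57.2895. Check (Vieta): the three roots sum to 79, matching tr M = 79.
So the eigenvalues of A^T A are ≈ 2.045, 19.6654, 57.2895 (all ≥ 0, as they must be for A^T A). The largest is λ_max ≈ 57.2895, hence ||A||_2 = sqrt(λ_max) ≈ 7.569.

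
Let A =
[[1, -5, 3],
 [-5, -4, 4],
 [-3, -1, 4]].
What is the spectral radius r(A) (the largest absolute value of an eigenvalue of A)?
r(A) ≈ 5.8773

The eigenvalues of A are the roots of its characteristic polynomial. With M = A (coefficients from the trace, the sum of principal 2x2 minors, and det A):
  p(λ) = det(λ I - M) = λ^3 - λ^2 - 28λ + 73.
No integer candidate from the rational root theorem (±divisors of 73) is a root, so the roots are irrational. The cubic discriminant is Δ = -18207 < 0, so there is one real root and a complex-conjugate pair. p(-6) = -11 and p(-5) = 63 have opposite signs, so a root lies in (-6, -5); Newton's method refines it to λ ≈ -5.8773. Dividing out (λ - (-5.8773)) leaves approximately λ^2 - 6.8773λ + 12.4206. For λ^2 - 6.8773λ + 12.4206 the discriminant is -2.3844. It is negative, so the remaining roots are the complex-conjugate pair λ ≈ 3.4387 ± 0.7721i. Their product equals the constant term, so |λ|^2 ≈ 12.4206 and |λ| ≈ 3.5243.
Thus the eigenvalues (to 4 decimals) are -5.8773 (modulus 5.8773); 3.4387 ± 0.7721i (modulus 3.5243). The spectral radius is the largest modulus: r(A) ≈ 5.8773. (Cross-check: r(A) ≤ ||A||_2 ≈ 9.7497; equality holds whenever A is normal, though it can also hold for some non-normal A.)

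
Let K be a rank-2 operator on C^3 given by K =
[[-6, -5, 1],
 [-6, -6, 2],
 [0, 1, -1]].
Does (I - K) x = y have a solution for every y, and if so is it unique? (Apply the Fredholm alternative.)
(I - K) is invertible (det(I - K) = 30 ≠ 0), so for every y in C^3 the equation (I - K) x = y has a unique solution.

K has rank 2 and factors as K = U V^T = u1 v1^T + u2 v2^T with u1 = (-1, 0, -1), v1 = (0, -1, 1), u2 = (-2, -2, 0), v2 = (3, 3, -1) (multiplying out reproduces the displayed K). The nonzero eigenvalues of U V^T coincide with those of the 2 x 2 matrix G = V^T U = [[v1·u1, v1·u2], [v2·u1, v2·u2]] = [[-1, 2], [-2, -12]], and by the Sylvester determinant identity det(I_3 - U V^T) = det(I_2 - V^T U) = det([[2, -2], [2, 13]]) = (2)(13) - (-2)(2) = 30. (Direct check: I - K =
[[7, 5, -1],
 [6, 7, -2],
 [0, -1, 2]]
has determinant 30.) The finite-dimensional Fredholm alternative says: either (I - K) is invertible, or ker(I - K) ≠ {0} and then range(I - K) = ker((I - K)^*)^⊥, with dim ker(I - K) = dim ker((I - K)^*). Since det(I - K) ≠ 0, 1 is not an eigenvalue of K and ker(I - K) = {0}, so we are in the first case: for every y there is a unique x = (I - K)^(-1) y. (Explicitly, by the Woodbury identity, (I - U V^T)^(-1) = I + U (I_2 - G)^(-1) V^T.)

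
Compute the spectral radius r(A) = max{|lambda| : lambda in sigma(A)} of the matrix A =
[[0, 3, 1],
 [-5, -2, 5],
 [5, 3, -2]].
r(A) ≈ 3.9614

The eigenvalues of A are the roots of its characteristic polynomial. With M = A (coefficients from the trace, the sum of principal 2x2 minors, and det A):
  p(λ) = det(λ I - M) = λ^3 + 4λ^2 - λ - 40.
No integer candidate from the rational root theorem (±divisors of 40) is a root, so the roots are irrational. The cubic discriminant is Δ = -30060 < 0, so there is one real root and a complex-conjugate pair. p(2) = -18 and p(3) = 20 have opposite signs, so a root lies in (2, 3); Newton's method refines it to λ ≈ 2.5489. Dividing out (λ - (2.5489)) leaves approximately λ^2 + 6.5489λ + 15.6928. For λ^2 + 6.5489λ + 15.6928 the discriminant is -19.8827. It is negative, so the remaining roots are the complex-conjugate pair λ ≈ -3.2745 ± 2.2295i. Their product equals the constant term, so |λ|^2 ≈ 15.6928 and |λ| ≈ 3.9614.
Thus the eigenvalues (to 4 decimals) are 2.5489 (modulus 2.5489); -3.2745 ± 2.2295i (modulus 3.9614). The spectral radius is the largest modulus: r(A) ≈ 3.9614. (Cross-check: r(A) ≤ ||A||_2 ≈ 9.3874; equality holds whenever A is normal, though it can also hold for some non-normal A.)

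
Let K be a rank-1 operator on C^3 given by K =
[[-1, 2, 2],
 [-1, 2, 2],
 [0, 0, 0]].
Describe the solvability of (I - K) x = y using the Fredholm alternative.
(I - K) is singular (det(I - K) = 0, i.e. 1 ∈ sigma(K)). (I - K) x = y is solvable iff y ⊥ ker((I - K)^*) = span{(-1, 2, 2)}, i.e. iff -y_1 + 2y_2 + 2y_3 = 0. When solvable, the solutions are x = y + c·(1, 1, 0), c arbitrary (ker(I - K) = span{(1, 1, 0)}, dimension 1).

K has rank 1, so it is an outer product K = u v^T: every row of K is a multiple of one row vector. Reading off the entries, u = (1, 1, 0) and v = (-1, 2, 2) (row i of K equals u_i·v^T). A rank-one matrix u v^T satisfies K u = u (v·u) and kills the (2)-dimensional subspace v^⊥, so its characteristic polynomial is lambda^2 (lambda - v·u) with v·u = tr K = 1. Hence the eigenvalues of I - K are 1 (multiplicity 2) and 1 - (1) = 0, so det(I - K) = 0. (Direct check: I - K =
[[2, -2, -2],
 [1, -1, -2],
 [0, 0, 1]]
has determinant 0.) So 1 is an eigenvalue of K and (I - K) is not invertible. The finite-dimensional Fredholm alternative says: either (I - K) is invertible, or ker(I - K) ≠ {0} and then range(I - K) = ker((I - K)^*)^⊥, with dim ker(I - K) = dim ker((I - K)^*). We are in the second case, so we need both kernels. Kernel of I - K: (I - K) u = u - u (v·u) = u - u = 0, so ker(I - K) = span{u} = span{(1, 1, 0)} (it is exactly 1-dimensional because rank(I - K) = 2). Kernel of the adjoint: K is real, so (I - K)^* = I - K^T = I - v u^T, and (I - v u^T) v = v - v (u·v) = 0; hence ker((I - K)^*) = span{v} = span{(-1, 2, 2)}. Therefore (I - K) x = y is solvable iff <y, v> = 0, i.e. iff -y_1 + 2y_2 + 2y_3 = 0. When this holds, K y = u (v·y) = 0, so (I - K) y = y and x = y is a particular solution; the full solution set is the line x = y + c·u = y + c·(1, 1, 0), c ∈ C.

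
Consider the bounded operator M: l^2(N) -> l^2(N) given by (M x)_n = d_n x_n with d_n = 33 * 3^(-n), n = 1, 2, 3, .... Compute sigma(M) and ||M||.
sigma(M) = {33 * 3^(-n) : n ≥ 1} ∪ {0}; ||M|| = 11

A bounded diagonal operator on l^2 with diagonal entries d_n has spectrum equal to the closure of {d_n : n ≥ 1}: every d_n is an eigenvalue (with eigenvector e_n), so {d_n} ⊂ sigma(M); the spectrum is closed, so its closure is too; and for lambda not in the closure, (M - lambda I) has bounded inverse (the diagonal entries 1/(d_n - lambda) are bounded). For our sequence d_n = 33 * 3^(-n), n = 1, 2, 3, ...:
  - {d_n} = {33 * 3^(-n) : n ≥ 1}; the only limit point is 0
  - closure = {33 * 3^(-n) : n ≥ 1} ∪ {0}
For the norm: a diagonal operator has ||M|| = sup_n |d_n|. Here d_n = 33 * 3^(-n) is positive and decreasing, so sup_n |d_n| = d_1 = 33/3 = 11. So ||M|| = 11.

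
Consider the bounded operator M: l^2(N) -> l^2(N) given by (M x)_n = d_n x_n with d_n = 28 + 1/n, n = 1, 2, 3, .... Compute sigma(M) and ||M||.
sigma(M) = {28 + 1/n : n ≥ 1} ∪ {28}; ||M|| = 29

A bounded diagonal operator on l^2 with diagonal entries d_n has spectrum equal to the closure of {d_n : n ≥ 1}: every d_n is an eigenvalue (with eigenvector e_n), so {d_n} ⊂ sigma(M); the spectrum is closed, so its closure is too; and for lambda not in the closure, (M - lambda I) has bounded inverse (the diagonal entries 1/(d_n - lambda) are bounded). For our sequence d_n = 28 + 1/n, n = 1, 2, 3, ...:
  - {d_n} = {28 + 1/n : n ≥ 1}; the only limit point is 28
  - closure = {28 + 1/n : n ≥ 1} ∪ {28}
For the norm: a diagonal operator has ||M|| = sup_n |d_n|. Here d_n = 28 + 1/n is positive and decreasing, so sup_n |d_n| = d_1 = 28 + 1 = 29. So ||M|| = 29.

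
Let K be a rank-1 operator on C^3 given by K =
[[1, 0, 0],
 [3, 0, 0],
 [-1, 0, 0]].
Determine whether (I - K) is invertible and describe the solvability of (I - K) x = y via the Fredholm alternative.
(I - K) is singular (det(I - K) = 0, i.e. 1 ∈ sigma(K)). (I - K) x = y is solvable iff y ⊥ ker((I - K)^*) = span{(-1, 0, 0)}, i.e. iff -y_1 = 0. When solvable, the solutions are x = y + c·(-1, -3, 1), c arbitrary (ker(I - K) = span{(-1, -3, 1)}, dimension 1).

K has rank 1, so it is an outer product K = u v^T: every row of K is a multiple of one row vector. Reading off the entries, u = (-1, -3, 1) and v = (-1, 0, 0) (row i of K equals u_i·v^T). A rank-one matrix u v^T satisfies K u = u (v·u) and kills the (2)-dimensional subspace v^⊥, so its characteristic polynomial is lambda^2 (lambda - v·u) with v·u = tr K = 1. Hence the eigenvalues of I - K are 1 (multiplicity 2) and 1 - (1) = 0, so det(I - K) = 0. (Direct check: I - K =
[[0, 0, 0],
 [-3, 1, 0],
 [1, 0, 1]]
has determinant 0.) So 1 is an eigenvalue of K and (I - K) is not invertible. The finite-dimensional Fredholm alternative says: either (I - K) is invertible, or ker(I - K) ≠ {0} and then range(I - K) = ker((I - K)^*)^⊥, with dim ker(I - K) = dim ker((I - K)^*). We are in the second case, so we need both kernels. Kernel of I - K: (I - K) u = u - u (v·u) = u - u = 0, so ker(I - K) = span{u} = span{(-1, -3, 1)} (it is exactly 1-dimensional because rank(I - K) = 2). Kernel of the adjoint: K is real, so (I - K)^* = I - K^T = I - v u^T, and (I - v u^T) v = v - v (u·v) = 0; hence ker((I - K)^*) = span{v} = span{(-1, 0, 0)}. Therefore (I - K) x = y is solvable iff <y, v> = 0, i.e. iff -y_1 = 0. When this holds, K y = u (v·y) = 0, so (I - K) y = y and x = y is a particular solution; the full solution set is the line x = y + c·u = y + c·(-1, -3, 1), c ∈ C.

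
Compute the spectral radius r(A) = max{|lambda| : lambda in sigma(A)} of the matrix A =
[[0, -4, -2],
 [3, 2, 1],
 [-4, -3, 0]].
r(A) ≈ 2.7838

The eigenvalues of A are the roots of its characteristic polynomial. With M = A (coefficients from the trace, the sum of principal 2x2 minors, and det A):
  p(λ) = det(λ I - M) = λ^3 - 2λ^2 + 7λ - 18.
No integer candidate from the rational root theorem (±divisors of 18) is a root, so the roots are irrational. The cubic discriminant is Δ = -5964 < 0, so there is one real root and a complex-conjugate pair. p(2) = -4 and p(3) = 12 have opposite signs, so a root lies in (2, 3); Newton's method refines it to λ ≈ 2.3227. Dividing out (λ - (2.3227)) leaves approximately λ^2 + 0.3227λ + 7.7496. For λ^2 + 0.3227λ + 7.7496 the discriminant is -30.8941. It is negative, so the remaining roots are the complex-conjugate pair λ ≈ -0.1614 ± 2.7791i. Their product equals the constant term, so |λ|^2 ≈ 7.7496 and |λ| ≈ 2.7838.
Thus the eigenvalues (to 4 decimals) are 2.3227 (modulus 2.3227); -0.1614 ± 2.7791i (modulus 2.7838). The spectral radius is the largest modulus: r(A) ≈ 2.7838. (Cross-check: r(A) ≤ ||A||_2 ≈ 6.874; equality holds whenever A is normal, though it can also hold for some non-normal A.)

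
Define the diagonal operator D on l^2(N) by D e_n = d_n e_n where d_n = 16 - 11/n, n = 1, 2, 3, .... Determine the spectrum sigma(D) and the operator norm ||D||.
sigma(D) = {16 - 11/n : n ≥ 1} ∪ {16}; ||D|| = 16

A bounded diagonal operator on l^2 with diagonal entries d_n has spectrum equal to the closure of {d_n : n ≥ 1}: every d_n is an eigenvalue (with eigenvector e_n), so {d_n} ⊂ sigma(D); the spectrum is closed, so its closure is too; and for lambda not in the closure, (D - lambda I) has bounded inverse (the diagonal entries 1/(d_n - lambda) are bounded). For our sequence d_n = 16 - 11/n, n = 1, 2, 3, ...:
  - {d_n} = {16 - 11/n : n ≥ 1}; the only limit point is 16
  - closure = {16 - 11/n : n ≥ 1} ∪ {16}
For the norm: a diagonal operator has ||D|| = sup_n |d_n|. Here d_n = 16 - 11/n increases monotonically from d_1 = 5 toward 16, with all terms in [5, 16); so sup_n |d_n| = 16 (the supremum is the limit, not attained). So ||D|| = 16.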